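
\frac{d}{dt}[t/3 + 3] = 1/3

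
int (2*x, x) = x^2 + C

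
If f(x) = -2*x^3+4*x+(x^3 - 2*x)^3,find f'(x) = 9*x^8 - 42*x^6 + 60*x^4 - 30*x^2 + 4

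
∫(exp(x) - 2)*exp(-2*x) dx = (1 - exp(x))*exp(-2*x) + C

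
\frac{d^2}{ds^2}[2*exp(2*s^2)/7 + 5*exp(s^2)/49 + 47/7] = 32*s^2*exp(2*s^2)/7 + 20*s^2*exp(s^2)/49 + 8*exp(2*s^2)/7 + 10*exp(s^2)/49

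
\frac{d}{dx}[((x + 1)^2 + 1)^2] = 4*x^3 + 12*x^2 + 16*x + 8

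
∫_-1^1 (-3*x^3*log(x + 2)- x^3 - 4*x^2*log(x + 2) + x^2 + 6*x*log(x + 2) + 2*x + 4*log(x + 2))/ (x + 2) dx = 2*log(3)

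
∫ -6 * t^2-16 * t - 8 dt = -2*t^3 - 8*t^2 - 8*t + C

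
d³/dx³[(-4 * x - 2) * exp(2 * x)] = -32*x*exp(2*x) - 64*exp(2*x)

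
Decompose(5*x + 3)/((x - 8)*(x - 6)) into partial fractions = -33/(2*(x - 6)) + 43/(2*(x - 8))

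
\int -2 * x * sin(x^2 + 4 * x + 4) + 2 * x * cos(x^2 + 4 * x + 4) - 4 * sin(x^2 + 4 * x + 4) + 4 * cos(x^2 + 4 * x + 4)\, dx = sin((x + 2)^2) + cos((x + 2)^2) + C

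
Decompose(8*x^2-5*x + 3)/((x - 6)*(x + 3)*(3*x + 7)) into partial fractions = -262/(25*(3*x + 7)) + 5/(x + 3) + 29/(25*(x - 6))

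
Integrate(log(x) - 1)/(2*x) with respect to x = (log(x) - 2)*log(x)/4 + C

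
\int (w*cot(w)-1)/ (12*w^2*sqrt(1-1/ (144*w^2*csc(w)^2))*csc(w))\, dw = acsc(12*w*csc(w)) + C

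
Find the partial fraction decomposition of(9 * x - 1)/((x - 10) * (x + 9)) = 82/(19*(x + 9)) + 89/(19*(x - 10))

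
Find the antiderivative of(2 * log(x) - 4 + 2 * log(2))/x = (log(2*x) - 2)^2 + C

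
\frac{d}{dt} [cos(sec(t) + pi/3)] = -sin(sec(t) + pi/3)*tan(t)*sec(t)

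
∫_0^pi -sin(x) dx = -2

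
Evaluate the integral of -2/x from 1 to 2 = -2*log(2)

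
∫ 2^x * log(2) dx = 2^x + C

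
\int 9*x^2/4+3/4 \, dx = 3*x^3/4 + 3*x/4 + C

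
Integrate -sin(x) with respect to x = cos(x) + C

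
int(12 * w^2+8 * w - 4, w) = 4*w^3 + 4*w^2 - 4*w + C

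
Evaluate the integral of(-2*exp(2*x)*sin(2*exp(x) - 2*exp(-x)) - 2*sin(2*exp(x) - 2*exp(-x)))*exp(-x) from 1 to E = -cos(-2*exp(-1) + 2*E) + cos(-2*exp(E) + 2*exp(-E))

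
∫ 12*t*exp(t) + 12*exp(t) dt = 12*t*exp(t) + C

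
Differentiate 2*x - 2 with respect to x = 2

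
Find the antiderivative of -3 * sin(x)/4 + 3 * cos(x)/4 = 3*sqrt(2)*sin(x + pi/4)/4 + C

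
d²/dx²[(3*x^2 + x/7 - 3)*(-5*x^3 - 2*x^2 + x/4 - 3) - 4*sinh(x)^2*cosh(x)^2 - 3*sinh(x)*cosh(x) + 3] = -300*x^3 - 564*x^2/7 + 1299*x/14 - 16*(cosh(2*x) - 1)^2 - 6*sinh(2*x) - 32*cosh(2*x) + 253/14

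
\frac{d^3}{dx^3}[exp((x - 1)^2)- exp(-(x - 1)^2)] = (8*x^3*exp(2*x^2 - 4*x + 2) + 8*x^3 - 24*x^2*exp(2*x^2 - 4*x + 2) - 24*x^2 + 36*x*exp(2*x^2 - 4*x + 2) + 12*x - 20*exp(2*x^2 - 4*x + 2) + 4)*exp(-x^2 + 2*x - 1)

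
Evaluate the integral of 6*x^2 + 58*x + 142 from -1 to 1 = 288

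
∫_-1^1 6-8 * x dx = 12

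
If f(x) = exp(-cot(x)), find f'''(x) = (cot(x)^6 - 6*cot(x)^5 + 9*cot(x)^4 - 12*cot(x)^3 + 11*cot(x)^2 - 6*cot(x) + 3)*exp(-cot(x))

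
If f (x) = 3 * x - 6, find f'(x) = 3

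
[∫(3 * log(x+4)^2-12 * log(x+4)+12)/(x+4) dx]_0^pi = (-2 + log(pi + 4))^3 - (-2 + log(4))^3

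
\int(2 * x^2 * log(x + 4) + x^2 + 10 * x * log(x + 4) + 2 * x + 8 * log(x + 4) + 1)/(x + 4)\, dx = (x + 1)^2*log(x + 4) + C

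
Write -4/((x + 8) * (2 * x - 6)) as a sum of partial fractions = 2/(11*(x + 8)) - 2/(11*(x - 3))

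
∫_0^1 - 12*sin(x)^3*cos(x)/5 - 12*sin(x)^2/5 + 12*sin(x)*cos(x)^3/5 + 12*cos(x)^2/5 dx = -3*cos(4)/20 + 3/20 + 6*sin(2)/5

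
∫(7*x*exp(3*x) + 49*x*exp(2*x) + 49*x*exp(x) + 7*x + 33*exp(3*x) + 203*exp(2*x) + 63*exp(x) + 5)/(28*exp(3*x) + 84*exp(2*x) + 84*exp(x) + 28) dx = (10*x*(exp(x) + 1)^2 + 7*(x*(exp(x) + 1) + 4*exp(x))^2 + 40*(exp(x) + 1)*exp(x))/(56*(exp(x) + 1)^2) + C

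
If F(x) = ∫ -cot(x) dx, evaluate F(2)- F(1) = -log(csc(1)) + log(csc(2))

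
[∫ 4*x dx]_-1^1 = 0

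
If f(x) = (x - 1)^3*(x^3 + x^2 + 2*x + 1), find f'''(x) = 120*x^3 - 120*x^2 + 48*x - 18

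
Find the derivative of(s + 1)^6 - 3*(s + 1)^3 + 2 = 6*s^5 + 30*s^4 + 60*s^3 + 51*s^2 + 12*s - 3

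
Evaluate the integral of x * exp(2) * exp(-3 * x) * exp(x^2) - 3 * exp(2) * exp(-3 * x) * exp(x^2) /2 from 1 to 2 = 0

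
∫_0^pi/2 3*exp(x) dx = -3 + 3*exp(pi/2)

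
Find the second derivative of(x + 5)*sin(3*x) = -9*x*sin(3*x) - 45*sin(3*x) + 6*cos(3*x)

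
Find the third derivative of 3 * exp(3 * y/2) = 81*exp(3*y/2)/8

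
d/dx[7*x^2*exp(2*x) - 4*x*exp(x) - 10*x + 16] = 14*x^2*exp(2*x) + 14*x*exp(2*x) - 4*x*exp(x) - 4*exp(x) - 10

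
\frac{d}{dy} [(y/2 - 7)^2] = y/2 - 7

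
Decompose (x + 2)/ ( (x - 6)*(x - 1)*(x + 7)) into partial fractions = -5/(104*(x + 7)) - 3/(40*(x - 1)) + 8/(65*(x - 6))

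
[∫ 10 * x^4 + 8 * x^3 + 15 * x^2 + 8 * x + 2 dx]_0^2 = 156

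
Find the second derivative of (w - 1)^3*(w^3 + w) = 30*w^4 - 60*w^3 + 48*w^2 - 24*w + 6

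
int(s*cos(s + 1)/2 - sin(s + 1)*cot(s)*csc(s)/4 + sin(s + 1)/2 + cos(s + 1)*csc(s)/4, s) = (2*s + csc(s))*sin(s + 1)/4 + C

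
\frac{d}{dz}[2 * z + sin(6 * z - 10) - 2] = 6*cos(6*z - 10) + 2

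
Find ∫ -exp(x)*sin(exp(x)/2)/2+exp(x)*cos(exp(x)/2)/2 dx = sqrt(2)*sin(exp(x)/2 + pi/4) + C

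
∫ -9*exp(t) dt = -9*exp(t) + C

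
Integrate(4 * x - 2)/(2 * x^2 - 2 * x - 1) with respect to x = log(2*x^2 - 2*x - 1) + C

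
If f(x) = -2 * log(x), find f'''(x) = -4/x^3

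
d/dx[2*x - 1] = 2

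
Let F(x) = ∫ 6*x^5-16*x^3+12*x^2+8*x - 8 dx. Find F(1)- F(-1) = -8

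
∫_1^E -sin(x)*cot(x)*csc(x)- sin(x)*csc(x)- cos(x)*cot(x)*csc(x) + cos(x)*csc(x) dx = 1/tan(E) - 1/tan(1)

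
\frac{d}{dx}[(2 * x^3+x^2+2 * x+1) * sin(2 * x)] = 4*x^3*cos(2*x) + 6*x^2*sin(2*x) + 2*x^2*cos(2*x) + 2*x*sin(2*x) + 4*x*cos(2*x) + 2*sin(2*x) + 2*cos(2*x)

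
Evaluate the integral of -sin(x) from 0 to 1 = -1 + cos(1)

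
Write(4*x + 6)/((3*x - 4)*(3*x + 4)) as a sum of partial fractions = -1/(12*(3*x + 4)) + 17/(12*(3*x - 4))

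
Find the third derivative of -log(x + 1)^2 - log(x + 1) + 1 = (4 - 4*log(x + 1))/(x^3 + 3*x^2 + 3*x + 1)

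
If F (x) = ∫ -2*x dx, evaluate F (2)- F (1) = -3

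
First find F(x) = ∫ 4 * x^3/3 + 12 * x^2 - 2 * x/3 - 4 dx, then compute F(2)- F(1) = 28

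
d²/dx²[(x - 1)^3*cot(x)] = 2*x^3/tan(x) + 2*x^3/tan(x)^3 - 6*x^2 - 6*x^2/tan(x) - 6*x^2/tan(x)^2 - 6*x^2/tan(x)^3 + 12*x + 12*x/tan(x) + 12*x/tan(x)^2 + 6*x/tan(x)^3 - 6 - 8/tan(x) - 6/tan(x)^2 - 2/tan(x)^3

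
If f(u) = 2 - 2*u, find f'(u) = -2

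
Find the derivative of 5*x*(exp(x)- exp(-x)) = (5*x*exp(2*x) + 5*x + 5*exp(2*x) - 5)*exp(-x)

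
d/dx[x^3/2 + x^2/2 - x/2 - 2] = 3*x^2/2 + x - 1/2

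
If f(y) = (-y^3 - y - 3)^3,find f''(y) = -72*y^7 - 126*y^5 - 270*y^4 - 60*y^3 - 216*y^2 - 168*y - 18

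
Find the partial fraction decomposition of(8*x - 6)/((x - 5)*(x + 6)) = 54/(11*(x + 6)) + 34/(11*(x - 5))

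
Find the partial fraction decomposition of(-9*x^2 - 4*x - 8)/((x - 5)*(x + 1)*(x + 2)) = -36/(7*(x + 2)) + 13/(6*(x + 1)) - 253/(42*(x - 5))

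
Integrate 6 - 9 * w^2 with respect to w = -3*w^3 + 6*w + C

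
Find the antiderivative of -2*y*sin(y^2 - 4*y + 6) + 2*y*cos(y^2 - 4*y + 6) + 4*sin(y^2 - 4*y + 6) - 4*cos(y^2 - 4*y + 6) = sin((y - 2)^2 + 2) + cos((y - 2)^2 + 2) + C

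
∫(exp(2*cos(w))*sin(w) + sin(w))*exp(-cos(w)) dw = -2*sinh(cos(w)) + C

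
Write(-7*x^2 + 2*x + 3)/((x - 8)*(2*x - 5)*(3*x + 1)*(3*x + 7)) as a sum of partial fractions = 179/(2697*(3*x + 7)) + 7/(1275*(3*x + 1)) + 26/(493*(2*x - 5)) - 39/(775*(x - 8))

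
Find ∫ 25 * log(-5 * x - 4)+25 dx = 5*(5*x + 4)*log(-5*x - 4) + C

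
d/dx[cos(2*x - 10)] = -2*sin(2*x - 10)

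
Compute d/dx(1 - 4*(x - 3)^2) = 24 - 8*x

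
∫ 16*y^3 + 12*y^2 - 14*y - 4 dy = 4*y^4 + 4*y^3 - 7*y^2 - 4*y + C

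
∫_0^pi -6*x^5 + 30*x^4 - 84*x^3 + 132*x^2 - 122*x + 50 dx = -(2 + (-1 + pi)^2)^3 + 2*(-1 + pi)^2 + 25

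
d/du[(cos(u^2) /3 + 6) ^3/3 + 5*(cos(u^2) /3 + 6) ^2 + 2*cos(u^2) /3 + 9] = 2*u*(sin(u^2)^2 - 66*cos(u^2) - 883)*sin(u^2)/27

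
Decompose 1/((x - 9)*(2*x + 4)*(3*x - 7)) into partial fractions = -9/(520*(3*x - 7)) + 1/(286*(x + 2)) + 1/(440*(x - 9))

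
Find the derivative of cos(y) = -sin(y)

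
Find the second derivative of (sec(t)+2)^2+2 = 6*tan(t)^4 + 8*tan(t)^2 + 2 - 4/cos(t) + 8/cos(t)^3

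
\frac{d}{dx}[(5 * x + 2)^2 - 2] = 50*x + 20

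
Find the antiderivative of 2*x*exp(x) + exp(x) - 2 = (2*x - 1)*(exp(x) - 1) + C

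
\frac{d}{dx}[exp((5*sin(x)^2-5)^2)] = -100*exp(25)*exp(-50*sin(x)^2)*exp(25*sin(x)^4)*sin(x)*cos(x)^3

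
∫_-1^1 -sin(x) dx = 0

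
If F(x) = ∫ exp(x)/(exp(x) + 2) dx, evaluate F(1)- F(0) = -log(3) + log(2 + E)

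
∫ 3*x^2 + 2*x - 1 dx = x^3 + x^2 - x + C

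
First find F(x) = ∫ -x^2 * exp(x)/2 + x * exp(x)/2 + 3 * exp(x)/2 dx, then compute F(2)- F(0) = exp(2)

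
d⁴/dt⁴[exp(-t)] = exp(-t)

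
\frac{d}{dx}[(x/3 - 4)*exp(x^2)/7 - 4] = 2*x^2*exp(x^2)/21 - 8*x*exp(x^2)/7 + exp(x^2)/21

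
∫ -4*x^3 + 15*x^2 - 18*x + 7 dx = -x^4 + 5*x^3 - 9*x^2 + 7*x + C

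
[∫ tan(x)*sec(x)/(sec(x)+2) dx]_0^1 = -log(3) + log(sec(1) + 2)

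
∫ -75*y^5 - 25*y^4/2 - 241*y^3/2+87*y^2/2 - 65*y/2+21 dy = -25*y^6/2 - 5*y^5/2 - 241*y^4/8 + 29*y^3/2 - 65*y^2/4 + 21*y + C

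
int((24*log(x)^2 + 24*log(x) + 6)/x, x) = (2*log(x) + 1)^3 + C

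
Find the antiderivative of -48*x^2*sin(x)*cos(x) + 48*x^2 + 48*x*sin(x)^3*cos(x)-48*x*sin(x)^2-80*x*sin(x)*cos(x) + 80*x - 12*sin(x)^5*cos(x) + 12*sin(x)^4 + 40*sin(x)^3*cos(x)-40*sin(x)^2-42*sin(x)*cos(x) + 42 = 10*x + 2*(2*x + cos(x)^2 + 1)^3 - 2*(2*x + cos(x)^2 + 1)^2 - 5*sin(x)^2 + C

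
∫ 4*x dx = 2*x^2 + C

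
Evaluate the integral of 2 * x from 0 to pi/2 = pi^2/4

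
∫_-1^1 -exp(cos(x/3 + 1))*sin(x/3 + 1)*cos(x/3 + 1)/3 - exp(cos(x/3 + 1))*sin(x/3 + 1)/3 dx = -exp(cos(2/3))*cos(2/3) + exp(cos(4/3))*cos(4/3)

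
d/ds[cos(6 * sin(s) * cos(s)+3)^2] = -3*sin(-2*s + 6*sin(2*s) + 6) - 3*sin(2*s + 6*sin(2*s) + 6)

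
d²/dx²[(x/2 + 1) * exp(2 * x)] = 2*x*exp(2*x) + 6*exp(2*x)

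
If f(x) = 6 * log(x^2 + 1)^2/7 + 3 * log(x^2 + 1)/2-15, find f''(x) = (-24*x^2*log(x^2 + 1) + 27*x^2 + 24*log(x^2 + 1) + 21)/(7*x^4 + 14*x^2 + 7)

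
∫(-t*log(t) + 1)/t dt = -(t - 1)*(log(t) - 1) + C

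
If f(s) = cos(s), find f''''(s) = cos(s)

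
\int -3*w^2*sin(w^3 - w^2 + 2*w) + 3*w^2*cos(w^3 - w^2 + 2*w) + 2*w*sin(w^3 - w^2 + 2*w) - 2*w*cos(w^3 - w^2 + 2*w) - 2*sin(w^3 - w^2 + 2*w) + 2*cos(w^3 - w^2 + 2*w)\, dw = sin(w*(w^2 - w + 2)) + cos(w*(w^2 - w + 2)) + C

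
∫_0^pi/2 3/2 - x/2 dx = -(-3 + pi/4)^2 - 3*pi/4 + 9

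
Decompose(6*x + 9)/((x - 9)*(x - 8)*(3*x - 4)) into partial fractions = 153/(460*(3*x - 4)) - 57/(20*(x - 8)) + 63/(23*(x - 9))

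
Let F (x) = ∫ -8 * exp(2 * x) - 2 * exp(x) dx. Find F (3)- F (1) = -4*exp(6) - 2*exp(3) + 2*E + 4*exp(2)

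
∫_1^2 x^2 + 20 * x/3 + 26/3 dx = 21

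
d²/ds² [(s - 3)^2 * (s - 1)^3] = 20*s^3 - 108*s^2 + 180*s - 92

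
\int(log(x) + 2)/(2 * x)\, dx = (log(x) + 2)^2/4 + C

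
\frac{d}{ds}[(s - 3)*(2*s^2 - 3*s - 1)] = 6*s^2 - 18*s + 8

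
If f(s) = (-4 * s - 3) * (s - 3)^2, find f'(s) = -12*s^2 + 42*s - 18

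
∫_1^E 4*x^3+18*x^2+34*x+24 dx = -64 + (4 + exp(2) + 3*E)^2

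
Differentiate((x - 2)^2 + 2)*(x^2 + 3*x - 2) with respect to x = 4*x^3 - 3*x^2 - 16*x + 26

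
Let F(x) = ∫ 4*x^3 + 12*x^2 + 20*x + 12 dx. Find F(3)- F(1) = 288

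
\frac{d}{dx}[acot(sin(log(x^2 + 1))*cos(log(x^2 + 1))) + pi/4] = (4*x*sin(log(x^2 + 1))^2 - 2*x)/(x^2*(1 - cos(4*log(x^2 + 1)))/8 + x^2 + (1 - cos(4*log(x^2 + 1)))/8 + 1)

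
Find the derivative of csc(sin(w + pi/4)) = -cos(w + pi/4)*cot(sin(w + pi/4))*csc(sin(w + pi/4))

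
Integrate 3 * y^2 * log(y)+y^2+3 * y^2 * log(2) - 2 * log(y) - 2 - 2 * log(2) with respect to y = y*(y^2 - 2)*log(2*y) + C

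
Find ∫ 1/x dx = log(2*x) + C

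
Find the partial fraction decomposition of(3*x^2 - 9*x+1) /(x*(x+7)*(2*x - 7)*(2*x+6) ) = 25/(1911*(2*x - 7)) - 211/(1176*(x + 7)) + 55/(312*(x + 3)) - 1/(294*x)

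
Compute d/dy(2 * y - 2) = 2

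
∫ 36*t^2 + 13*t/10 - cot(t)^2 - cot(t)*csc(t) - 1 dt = 12*t^3 + 13*t^2/20 + cot(t) + csc(t) + C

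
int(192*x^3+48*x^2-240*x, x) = 48*x^4 + 16*x^3 - 120*x^2 + C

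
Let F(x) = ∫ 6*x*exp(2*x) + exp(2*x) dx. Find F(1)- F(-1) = 4*exp(-2) + 2*exp(2)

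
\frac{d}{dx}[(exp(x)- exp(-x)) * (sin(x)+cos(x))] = 2*(exp(2*x)*cos(x) + sin(x))*exp(-x)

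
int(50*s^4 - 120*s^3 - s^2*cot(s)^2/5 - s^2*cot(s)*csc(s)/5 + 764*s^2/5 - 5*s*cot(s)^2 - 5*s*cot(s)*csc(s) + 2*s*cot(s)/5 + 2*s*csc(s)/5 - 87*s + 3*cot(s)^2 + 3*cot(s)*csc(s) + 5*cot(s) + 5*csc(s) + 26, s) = (cot(s) + csc(s))*(s^2/5 + 5*s - 3) + (2*s^2 - 4*s + 5)*(5*s^3 - 5*s^2 + 3*s - 2) + C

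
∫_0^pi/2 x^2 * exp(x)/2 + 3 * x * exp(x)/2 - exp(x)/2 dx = 1 + (-2 + pi/2 + pi^2/4)*exp(pi/2)/2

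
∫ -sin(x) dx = cos(x) + C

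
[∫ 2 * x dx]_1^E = -1 + exp(2)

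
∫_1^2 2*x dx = 3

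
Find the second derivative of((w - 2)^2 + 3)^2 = 12*w^2 - 48*w + 60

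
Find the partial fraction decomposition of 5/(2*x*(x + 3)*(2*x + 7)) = 10/(7*(2*x + 7)) - 5/(6*(x + 3)) + 5/(42*x)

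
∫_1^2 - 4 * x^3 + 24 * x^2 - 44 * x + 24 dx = -1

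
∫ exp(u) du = exp(u) + C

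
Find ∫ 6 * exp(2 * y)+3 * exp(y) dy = 3*(exp(y) + 1)*exp(y) + C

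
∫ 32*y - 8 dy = 16*y^2 - 8*y + C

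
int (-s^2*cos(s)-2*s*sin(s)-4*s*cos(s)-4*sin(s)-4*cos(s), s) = -(s + 2)^2*sin(s) + C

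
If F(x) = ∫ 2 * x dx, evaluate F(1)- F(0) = 1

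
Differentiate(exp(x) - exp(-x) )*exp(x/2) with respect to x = (3*exp(5*x/2) + exp(x/2))*exp(-x)/2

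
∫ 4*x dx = 2*x^2 + C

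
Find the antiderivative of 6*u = 3*u^2 + C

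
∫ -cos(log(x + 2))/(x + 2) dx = -sin(log(x + 2)) + C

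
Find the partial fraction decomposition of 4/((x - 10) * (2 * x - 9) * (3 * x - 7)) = 36/(299*(3*x - 7)) - 16/(143*(2*x - 9)) + 4/(253*(x - 10))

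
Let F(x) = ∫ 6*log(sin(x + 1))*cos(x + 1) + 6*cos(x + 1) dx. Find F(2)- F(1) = 6*log(sin(3))*sin(3) - 6*log(sin(2))*sin(2)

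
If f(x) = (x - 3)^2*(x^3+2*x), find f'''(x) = 60*x^2 - 144*x + 66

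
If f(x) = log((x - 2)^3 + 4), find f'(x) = (3*x^2 - 12*x + 12)/(x^3 - 6*x^2 + 12*x - 4)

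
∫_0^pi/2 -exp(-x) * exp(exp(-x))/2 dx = -E/2 + exp(exp(-pi/2))/2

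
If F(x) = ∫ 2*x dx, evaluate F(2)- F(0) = 4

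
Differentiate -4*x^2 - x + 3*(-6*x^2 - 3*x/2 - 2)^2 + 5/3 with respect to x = 432*x^3 + 162*x^2 + 299*x/2 + 17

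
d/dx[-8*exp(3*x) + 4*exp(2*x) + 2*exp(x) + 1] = -24*exp(3*x) + 8*exp(2*x) + 2*exp(x)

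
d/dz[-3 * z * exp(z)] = -3*z*exp(z) - 3*exp(z)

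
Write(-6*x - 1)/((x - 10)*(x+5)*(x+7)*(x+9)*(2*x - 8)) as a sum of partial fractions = 53/(3952*(x + 9)) - 41/(1496*(x + 7)) + 29/(2160*(x + 5)) + 25/(15444*(x - 4)) - 61/(58140*(x - 10))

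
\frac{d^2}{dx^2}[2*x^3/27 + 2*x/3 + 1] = 4*x/9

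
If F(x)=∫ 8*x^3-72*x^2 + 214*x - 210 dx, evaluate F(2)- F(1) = -27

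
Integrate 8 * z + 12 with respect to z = 4*z^2 + 12*z + C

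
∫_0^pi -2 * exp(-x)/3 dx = -2/3 + 2*exp(-pi)/3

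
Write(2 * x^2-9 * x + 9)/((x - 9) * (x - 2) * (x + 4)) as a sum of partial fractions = 77/(78*(x + 4)) + 1/(42*(x - 2)) + 90/(91*(x - 9))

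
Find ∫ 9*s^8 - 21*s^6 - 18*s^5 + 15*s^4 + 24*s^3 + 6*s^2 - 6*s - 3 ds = s^9 - 3*s^7 - 3*s^6 + 3*s^5 + 6*s^4 + 2*s^3 - 3*s^2 - 3*s + C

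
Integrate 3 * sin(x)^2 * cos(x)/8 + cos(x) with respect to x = sin(x)^3/8 + sin(x) + C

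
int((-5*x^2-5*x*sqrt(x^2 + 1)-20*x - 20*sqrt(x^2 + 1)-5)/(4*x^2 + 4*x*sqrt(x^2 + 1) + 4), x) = -5*x/4 - 5*log(x + sqrt(x^2 + 1)) + C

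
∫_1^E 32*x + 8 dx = -25 + (1 + 4*E)^2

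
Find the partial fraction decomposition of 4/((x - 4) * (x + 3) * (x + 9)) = 2/(39*(x + 9)) - 2/(21*(x + 3)) + 4/(91*(x - 4))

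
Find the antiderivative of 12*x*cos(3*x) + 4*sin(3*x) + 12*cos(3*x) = (4*x + 4)*sin(3*x) + C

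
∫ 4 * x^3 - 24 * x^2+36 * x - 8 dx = x^4 - 8*x^3 + 18*x^2 - 8*x + C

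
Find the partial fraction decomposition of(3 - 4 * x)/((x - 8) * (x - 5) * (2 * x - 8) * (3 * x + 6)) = -11/(2520*(x + 2)) - 13/(144*(x - 4)) + 17/(126*(x - 5)) - 29/(720*(x - 8))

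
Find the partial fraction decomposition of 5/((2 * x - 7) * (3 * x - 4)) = -15/(13*(3*x - 4)) + 10/(13*(2*x - 7))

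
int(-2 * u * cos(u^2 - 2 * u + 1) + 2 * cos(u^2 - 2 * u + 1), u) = -sin((u - 1)^2) + C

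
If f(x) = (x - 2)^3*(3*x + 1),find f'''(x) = 72*x - 102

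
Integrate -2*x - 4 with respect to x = -x^2 - 4*x + C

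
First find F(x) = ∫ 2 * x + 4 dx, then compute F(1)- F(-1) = 8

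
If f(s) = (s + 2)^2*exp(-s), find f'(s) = (-s^2 - 2*s)*exp(-s)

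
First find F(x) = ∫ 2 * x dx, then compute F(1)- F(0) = 1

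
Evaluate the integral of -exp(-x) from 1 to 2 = -exp(-1) + exp(-2)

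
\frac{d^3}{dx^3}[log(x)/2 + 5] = x^(-3)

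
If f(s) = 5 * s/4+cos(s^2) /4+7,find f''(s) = -s^2*cos(s^2) - sin(s^2)/2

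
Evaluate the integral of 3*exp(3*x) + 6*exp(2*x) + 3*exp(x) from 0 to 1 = -8 + (1 + E)^3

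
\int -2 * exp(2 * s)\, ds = -exp(2*s) + C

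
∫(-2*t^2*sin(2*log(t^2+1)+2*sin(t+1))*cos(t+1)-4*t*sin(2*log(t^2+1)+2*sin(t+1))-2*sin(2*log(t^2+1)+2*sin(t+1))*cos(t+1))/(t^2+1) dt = cos(2*(log(t^2 + 1) + sin(t + 1))) + C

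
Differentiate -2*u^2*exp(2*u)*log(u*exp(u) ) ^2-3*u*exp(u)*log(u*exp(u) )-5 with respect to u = -4*u^2*(u + log(u))^2*exp(2*u) - 4*u^2*(u + log(u))*exp(2*u) - 4*u*(u + log(u))^2*exp(2*u) - 4*u*(u + log(u))*exp(2*u) - 3*u*(u + log(u))*exp(u) - 3*u*exp(u) - 3*(u + log(u))*exp(u) - 3*exp(u)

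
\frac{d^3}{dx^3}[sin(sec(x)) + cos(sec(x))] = sqrt(2)*(3*sin(pi/4 + 1/cos(x))/cos(x) - 6*sin(pi/4 + 1/cos(x))/cos(x)^3 - cos(pi/4 + 1/cos(x)) + 7*cos(pi/4 + 1/cos(x))/cos(x)^2 - cos(pi/4 + 1/cos(x))/cos(x)^4)*sin(x)/cos(x)^2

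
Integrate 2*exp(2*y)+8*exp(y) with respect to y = (exp(y) + 4)^2 + C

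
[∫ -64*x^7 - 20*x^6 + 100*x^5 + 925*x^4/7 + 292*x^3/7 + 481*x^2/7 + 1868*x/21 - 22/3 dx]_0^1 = 719/7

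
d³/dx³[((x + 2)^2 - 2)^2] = 24*x + 48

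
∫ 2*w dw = w^2 + C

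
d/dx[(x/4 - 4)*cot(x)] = -x/(4*sin(x)^2) + 1/(4*tan(x)) + 4/sin(x)^2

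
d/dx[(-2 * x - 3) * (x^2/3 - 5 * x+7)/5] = -2*x^2/5 + 18*x/5 + 1/5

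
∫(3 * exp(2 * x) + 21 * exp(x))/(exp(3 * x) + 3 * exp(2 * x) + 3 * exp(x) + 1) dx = (12*exp(x) + 21)*exp(x)/(exp(2*x) + 2*exp(x) + 1) + C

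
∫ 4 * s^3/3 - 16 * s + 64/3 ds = s^4/3 - 8*s^2 + 64*s/3 + C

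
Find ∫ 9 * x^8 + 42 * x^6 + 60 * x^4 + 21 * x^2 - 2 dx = x^9 + 6*x^7 + 12*x^5 + 7*x^3 - 2*x + C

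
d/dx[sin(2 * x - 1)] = 2*cos(2*x - 1)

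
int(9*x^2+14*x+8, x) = 3*x^3 + 7*x^2 + 8*x + C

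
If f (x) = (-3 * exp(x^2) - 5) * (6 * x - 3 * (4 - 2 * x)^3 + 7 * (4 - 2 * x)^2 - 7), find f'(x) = -144*x^4*exp(x^2) + 696*x^3*exp(x^2) - 1308*x^2*exp(x^2) - 360*x^2 + 1218*x*exp(x^2) + 1160*x - 546*exp(x^2) - 910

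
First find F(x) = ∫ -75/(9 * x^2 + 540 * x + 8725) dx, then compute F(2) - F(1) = -acot(93/25) + acot(96/25)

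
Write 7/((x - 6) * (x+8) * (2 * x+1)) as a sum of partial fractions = -28/(195*(2*x + 1)) + 1/(30*(x + 8)) + 1/(26*(x - 6))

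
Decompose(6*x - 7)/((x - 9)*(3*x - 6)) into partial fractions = -5/(21*(x - 2)) + 47/(21*(x - 9))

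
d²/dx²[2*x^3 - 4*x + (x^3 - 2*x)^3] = 72*x^7 - 252*x^5 + 240*x^3 - 36*x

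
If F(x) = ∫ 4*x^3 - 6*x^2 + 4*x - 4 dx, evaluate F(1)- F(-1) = -12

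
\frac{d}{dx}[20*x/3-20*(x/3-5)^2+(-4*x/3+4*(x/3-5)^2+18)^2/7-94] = 64*x^3/567 - 352*x^2/63 + 5480*x/63 - 2948/7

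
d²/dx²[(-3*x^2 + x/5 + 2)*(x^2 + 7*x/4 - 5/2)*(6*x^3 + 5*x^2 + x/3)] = -756*x^5 - 1359*x^4 + 657*x^3 + 3934*x^2/5 - 703*x/10 - 48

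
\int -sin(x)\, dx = cos(x) + C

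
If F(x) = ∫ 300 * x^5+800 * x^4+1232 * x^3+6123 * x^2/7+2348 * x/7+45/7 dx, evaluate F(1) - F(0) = 6886/7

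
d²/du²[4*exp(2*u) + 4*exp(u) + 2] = 16*exp(2*u) + 4*exp(u)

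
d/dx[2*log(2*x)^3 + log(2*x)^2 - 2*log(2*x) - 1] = (6*log(x)^2 + 2*log(x) + 12*log(2)*log(x) - 2 + 2*log(2) + 6*log(2)^2)/x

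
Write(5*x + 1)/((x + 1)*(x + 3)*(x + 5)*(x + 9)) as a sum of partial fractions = 11/(48*(x + 9)) - 3/(4*(x + 5)) + 7/(12*(x + 3)) - 1/(16*(x + 1))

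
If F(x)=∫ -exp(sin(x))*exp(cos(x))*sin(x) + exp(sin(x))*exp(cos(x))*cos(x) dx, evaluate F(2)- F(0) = -E + exp(cos(2) + sin(2))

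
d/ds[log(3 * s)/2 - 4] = 1/(2*s)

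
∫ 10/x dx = 10*log(x) + C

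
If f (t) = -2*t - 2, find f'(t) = -2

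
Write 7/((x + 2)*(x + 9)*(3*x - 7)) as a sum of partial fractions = 63/(442*(3*x - 7)) + 1/(34*(x + 9)) - 1/(13*(x + 2))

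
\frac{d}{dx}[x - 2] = 1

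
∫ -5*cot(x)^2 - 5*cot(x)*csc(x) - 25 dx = -20*x + 5*cot(x) + 5*csc(x) + C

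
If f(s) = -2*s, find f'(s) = -2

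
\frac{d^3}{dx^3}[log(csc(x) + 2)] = 2*(2 - 1/sin(x) - 12/sin(x)^2 - 6/sin(x)^3 - 1/sin(x)^4)*sin(x)*cos(x)/(2*sin(x) + 1)^3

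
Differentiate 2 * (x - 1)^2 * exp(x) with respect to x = 2*x^2*exp(x) - 2*exp(x)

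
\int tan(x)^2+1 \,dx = tan(x) + C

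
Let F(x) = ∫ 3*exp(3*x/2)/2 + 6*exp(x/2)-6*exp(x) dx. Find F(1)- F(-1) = (-2 + exp(1/2))^3 - (-2 + exp(-1/2))^3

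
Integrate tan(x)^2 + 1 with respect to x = tan(x) + C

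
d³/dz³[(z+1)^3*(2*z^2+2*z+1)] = 120*z^2 + 192*z + 78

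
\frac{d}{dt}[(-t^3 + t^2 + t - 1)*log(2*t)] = (-3*t^3*log(t) - 3*t^3*log(2) - t^3 + 2*t^2*log(t) + t^2 + 2*t^2*log(2) + t*log(t) + t*log(2) + t - 1)/t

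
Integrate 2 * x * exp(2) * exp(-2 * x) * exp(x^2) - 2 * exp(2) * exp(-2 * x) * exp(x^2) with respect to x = exp((x - 1)^2 + 1) + C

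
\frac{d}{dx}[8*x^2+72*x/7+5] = 16*x + 72/7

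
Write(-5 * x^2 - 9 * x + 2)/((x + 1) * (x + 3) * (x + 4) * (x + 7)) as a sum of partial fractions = 5/(2*(x + 7)) - 14/(3*(x + 4)) + 2/(x + 3) + 1/(6*(x + 1))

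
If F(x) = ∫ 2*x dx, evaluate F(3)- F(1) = 8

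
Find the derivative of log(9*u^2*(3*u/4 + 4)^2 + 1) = (324*u^3 + 2592*u^2 + 4608*u)/(81*u^4 + 864*u^3 + 2304*u^2 + 16)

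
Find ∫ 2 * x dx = x^2 + C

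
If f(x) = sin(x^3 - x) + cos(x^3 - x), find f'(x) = sqrt(2)*(3*x^2 - 1)*cos(x^3 - x + pi/4)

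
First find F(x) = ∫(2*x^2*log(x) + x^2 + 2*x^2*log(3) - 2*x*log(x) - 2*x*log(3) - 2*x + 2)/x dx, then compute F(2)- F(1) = -log(3) + 2*log(6)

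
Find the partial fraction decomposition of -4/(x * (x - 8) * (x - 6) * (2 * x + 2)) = 2/(63*(x + 1)) + 1/(42*(x - 6)) - 1/(72*(x - 8)) - 1/(24*x)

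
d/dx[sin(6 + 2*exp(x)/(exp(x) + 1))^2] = 2*exp(x)*sin(4*(4*exp(x) + 3)/(exp(x) + 1))/(exp(2*x) + 2*exp(x) + 1)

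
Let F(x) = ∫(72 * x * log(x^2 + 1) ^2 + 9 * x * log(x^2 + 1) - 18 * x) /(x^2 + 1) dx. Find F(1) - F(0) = -9*log(2) + 9*log(2)^2/4 + 12*log(2)^3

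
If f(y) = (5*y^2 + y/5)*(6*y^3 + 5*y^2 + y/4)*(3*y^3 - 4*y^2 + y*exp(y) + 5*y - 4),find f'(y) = 720*y^7 + 30*y^6*exp(y) - 1449*y^6/5 + 1031*y^5*exp(y)/5 + 3117*y^5/10 + 533*y^4*exp(y)/4 + 43*y^4/4 + 181*y^3*exp(y)/20 - 375*y^3 + 3*y^2*exp(y)/20 - 105*y^2/4 - 2*y/5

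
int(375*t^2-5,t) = 125*t^3 - 5*t + C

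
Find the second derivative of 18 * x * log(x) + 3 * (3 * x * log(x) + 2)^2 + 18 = (54*x*log(x)^2 + 162*x*log(x) + 54*x + 54)/x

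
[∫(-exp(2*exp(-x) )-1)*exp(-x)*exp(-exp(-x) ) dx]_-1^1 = -exp(E) - exp(-exp(-1)) + exp(-E) + exp(exp(-1))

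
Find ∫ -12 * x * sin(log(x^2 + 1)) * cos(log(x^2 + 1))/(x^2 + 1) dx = -3*sin(log(x^2 + 1))^2 + C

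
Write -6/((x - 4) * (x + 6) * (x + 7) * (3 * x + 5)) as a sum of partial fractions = 81/(1768*(3*x + 5)) + 3/(88*(x + 7)) - 3/(65*(x + 6)) - 3/(935*(x - 4))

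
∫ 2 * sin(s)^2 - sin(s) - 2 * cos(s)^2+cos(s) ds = -sin(2*s) + sqrt(2)*sin(s + pi/4) + C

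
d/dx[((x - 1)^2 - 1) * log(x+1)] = (2*x^2*log(x + 1) + x^2 - 2*x - 2*log(x + 1))/(x + 1)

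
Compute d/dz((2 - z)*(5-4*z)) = 8*z - 13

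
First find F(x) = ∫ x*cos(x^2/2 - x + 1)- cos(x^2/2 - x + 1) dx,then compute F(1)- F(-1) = -sin(5/2) + sin(1/2)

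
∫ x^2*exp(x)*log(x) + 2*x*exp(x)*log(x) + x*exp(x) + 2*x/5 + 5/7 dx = x*(35*x*exp(x)*log(x) + 7*x + 25)/35 + C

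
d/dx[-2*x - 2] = -2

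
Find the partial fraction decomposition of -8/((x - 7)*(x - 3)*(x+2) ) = -8/(45*(x + 2)) + 2/(5*(x - 3)) - 2/(9*(x - 7))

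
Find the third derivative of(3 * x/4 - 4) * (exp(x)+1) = 3*x*exp(x)/4 - 7*exp(x)/4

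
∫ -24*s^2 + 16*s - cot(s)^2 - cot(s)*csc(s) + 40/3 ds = -8*s^3 + 8*s^2 + 43*s/3 + cot(s) + csc(s) + C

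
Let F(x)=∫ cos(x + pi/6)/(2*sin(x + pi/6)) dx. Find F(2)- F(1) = log(sin(pi/6 + 2))/2 - log(sin(pi/6 + 1))/2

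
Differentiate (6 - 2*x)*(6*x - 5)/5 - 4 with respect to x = 46/5 - 24*x/5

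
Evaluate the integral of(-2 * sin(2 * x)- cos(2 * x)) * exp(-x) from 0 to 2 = -1 + exp(-2)*cos(4)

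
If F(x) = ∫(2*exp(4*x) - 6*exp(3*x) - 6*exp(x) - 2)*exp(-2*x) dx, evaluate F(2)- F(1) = -(-3 - exp(-1) + E)^2 + (-3 - exp(-2) + exp(2))^2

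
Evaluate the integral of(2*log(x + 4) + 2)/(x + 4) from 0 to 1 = -(1 + log(4))^2 + (1 + log(5))^2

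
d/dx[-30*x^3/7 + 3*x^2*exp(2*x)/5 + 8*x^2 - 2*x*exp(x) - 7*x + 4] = 6*x^2*exp(2*x)/5 - 90*x^2/7 + 6*x*exp(2*x)/5 - 2*x*exp(x) + 16*x - 2*exp(x) - 7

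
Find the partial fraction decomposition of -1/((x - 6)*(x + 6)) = 1/(12*(x + 6)) - 1/(12*(x - 6))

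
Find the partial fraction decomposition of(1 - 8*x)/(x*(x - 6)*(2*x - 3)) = 44/(27*(2*x - 3)) - 47/(54*(x - 6)) + 1/(18*x)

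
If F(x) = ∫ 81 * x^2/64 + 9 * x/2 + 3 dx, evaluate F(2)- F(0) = 147/8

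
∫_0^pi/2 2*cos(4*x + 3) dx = 0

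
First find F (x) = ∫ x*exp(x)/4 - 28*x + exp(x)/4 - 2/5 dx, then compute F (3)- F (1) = -564/5 - E/4 + 3*exp(3)/4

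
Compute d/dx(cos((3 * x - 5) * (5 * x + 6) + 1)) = (30*x - 7)*sin(-15*x^2 + 7*x + 29)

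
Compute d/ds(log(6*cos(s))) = -tan(s)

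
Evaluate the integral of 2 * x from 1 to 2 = 3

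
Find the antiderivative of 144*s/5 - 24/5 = 72*s^2/5 - 24*s/5 + C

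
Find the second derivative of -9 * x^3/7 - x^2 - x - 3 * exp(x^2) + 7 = -12*x^2*exp(x^2) - 54*x/7 - 6*exp(x^2) - 2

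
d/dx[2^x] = 2^x*log(2)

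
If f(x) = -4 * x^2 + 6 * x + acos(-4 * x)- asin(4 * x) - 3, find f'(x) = 6 - 8*x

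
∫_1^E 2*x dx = -1 + exp(2)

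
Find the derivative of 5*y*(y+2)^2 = 15*y^2 + 40*y + 20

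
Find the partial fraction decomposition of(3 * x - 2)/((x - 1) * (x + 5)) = 17/(6*(x + 5)) + 1/(6*(x - 1))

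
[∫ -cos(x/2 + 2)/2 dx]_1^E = -sin(E/2 + 2) + sin(5/2)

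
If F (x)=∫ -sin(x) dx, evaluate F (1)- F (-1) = 0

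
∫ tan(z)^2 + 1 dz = tan(z) + C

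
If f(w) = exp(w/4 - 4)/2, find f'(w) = exp(w/4 - 4)/8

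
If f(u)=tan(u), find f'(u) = cos(u)^(-2)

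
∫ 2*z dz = z^2 + C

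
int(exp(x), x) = exp(x) + C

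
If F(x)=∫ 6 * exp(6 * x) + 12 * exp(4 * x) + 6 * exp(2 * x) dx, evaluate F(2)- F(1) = -(1 + exp(2))^3 + (1 + exp(4))^3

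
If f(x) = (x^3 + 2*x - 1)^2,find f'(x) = 6*x^5 + 16*x^3 - 6*x^2 + 8*x - 4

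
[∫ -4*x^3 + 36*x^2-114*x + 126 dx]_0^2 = 104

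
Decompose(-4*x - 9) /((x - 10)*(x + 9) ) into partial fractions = -27/(19*(x + 9)) - 49/(19*(x - 10))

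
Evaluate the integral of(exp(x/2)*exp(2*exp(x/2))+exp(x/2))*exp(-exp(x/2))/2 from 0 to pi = -E - exp(-exp(pi/2)) + exp(-1) + exp(exp(pi/2))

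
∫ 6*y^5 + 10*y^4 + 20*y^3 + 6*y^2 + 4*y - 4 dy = y^6 + 2*y^5 + 5*y^4 + 2*y^3 + 2*y^2 - 4*y + C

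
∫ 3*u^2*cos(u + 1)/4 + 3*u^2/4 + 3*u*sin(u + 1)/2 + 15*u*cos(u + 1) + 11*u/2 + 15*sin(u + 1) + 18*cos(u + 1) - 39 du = (u + 3*sin(u + 1) - 9)*(u^2/4 + 5*u + 6) + C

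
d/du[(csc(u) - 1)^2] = 2*(1 - 1/sin(u))*cos(u)/sin(u)^2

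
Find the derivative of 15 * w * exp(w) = 15*w*exp(w) + 15*exp(w)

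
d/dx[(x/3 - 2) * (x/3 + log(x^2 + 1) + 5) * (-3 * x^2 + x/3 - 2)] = (-12*x^5 - 27*x^4*log(x^2 + 1) - 98*x^4 + 110*x^3*log(x^2 + 1) + 640*x^3 - 39*x^2*log(x^2 + 1) - 152*x^2 + 110*x*log(x^2 + 1) + 614*x - 12*log(x^2 + 1) - 48)/(9*x^2 + 9)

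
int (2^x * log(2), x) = 2^x + C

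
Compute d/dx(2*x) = 2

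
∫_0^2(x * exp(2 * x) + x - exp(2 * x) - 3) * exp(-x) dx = 0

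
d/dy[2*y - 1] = 2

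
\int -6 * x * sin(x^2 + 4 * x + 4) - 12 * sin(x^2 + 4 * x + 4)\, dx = 3*cos((x + 2)^2) + C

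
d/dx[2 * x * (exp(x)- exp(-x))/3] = (2*x*exp(2*x) + 2*x + 2*exp(2*x) - 2)*exp(-x)/3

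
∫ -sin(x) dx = cos(x) + C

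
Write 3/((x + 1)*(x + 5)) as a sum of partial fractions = -3/(4*(x + 5)) + 3/(4*(x + 1))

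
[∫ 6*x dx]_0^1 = 3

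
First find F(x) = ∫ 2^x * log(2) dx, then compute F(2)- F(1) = 2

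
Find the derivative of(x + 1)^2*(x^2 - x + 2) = 4*x^3 + 3*x^2 + 2*x + 3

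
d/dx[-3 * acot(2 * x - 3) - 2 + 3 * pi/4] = 3/(2*x^2 - 6*x + 5)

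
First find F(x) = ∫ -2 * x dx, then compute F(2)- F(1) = -3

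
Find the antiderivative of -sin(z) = cos(z) + C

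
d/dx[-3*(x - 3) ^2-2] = 18 - 6*x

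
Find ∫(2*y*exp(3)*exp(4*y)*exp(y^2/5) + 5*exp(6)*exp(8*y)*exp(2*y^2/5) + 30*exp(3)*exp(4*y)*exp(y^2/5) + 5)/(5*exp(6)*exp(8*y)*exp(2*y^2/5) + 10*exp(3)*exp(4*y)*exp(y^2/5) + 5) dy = ((exp(y^2/5 + 4*y + 3) + 1)*(4*acot(cot(y)) + pi) + 4*exp(y^2/5 + 4*y + 3))/(4*(exp(y^2/5 + 4*y + 3) + 1)) + C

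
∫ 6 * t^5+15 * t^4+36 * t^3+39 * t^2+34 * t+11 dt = t^6 + 3*t^5 + 9*t^4 + 13*t^3 + 17*t^2 + 11*t + C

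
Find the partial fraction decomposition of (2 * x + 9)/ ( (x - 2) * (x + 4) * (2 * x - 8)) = 1/(96*(x + 4)) - 13/(24*(x - 2)) + 17/(32*(x - 4))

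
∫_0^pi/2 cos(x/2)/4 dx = sqrt(2)/4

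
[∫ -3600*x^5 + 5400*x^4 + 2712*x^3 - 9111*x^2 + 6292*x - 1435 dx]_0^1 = -168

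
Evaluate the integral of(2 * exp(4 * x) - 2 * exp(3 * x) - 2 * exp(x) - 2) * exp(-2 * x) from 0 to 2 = -1 + (-1 - exp(-2) + exp(2))^2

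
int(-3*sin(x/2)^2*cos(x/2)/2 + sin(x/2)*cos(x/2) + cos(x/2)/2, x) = (2*sin(x/2) + cos(x) + 1)*sin(x/2)/2 + C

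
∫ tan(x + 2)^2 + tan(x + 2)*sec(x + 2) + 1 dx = tan(x + 2) + sec(x + 2) + C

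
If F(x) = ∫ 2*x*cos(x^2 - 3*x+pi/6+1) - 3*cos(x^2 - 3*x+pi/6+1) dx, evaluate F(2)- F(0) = -sqrt(3)*sin(1)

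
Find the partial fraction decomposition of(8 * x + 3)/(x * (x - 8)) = 67/(8*(x - 8)) - 3/(8*x)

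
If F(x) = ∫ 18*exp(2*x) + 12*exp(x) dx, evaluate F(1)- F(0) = -25 + (2 + 3*E)^2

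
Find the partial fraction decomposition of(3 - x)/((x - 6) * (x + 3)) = -2/(3*(x + 3)) - 1/(3*(x - 6))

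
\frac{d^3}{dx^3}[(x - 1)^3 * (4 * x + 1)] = 96*x - 66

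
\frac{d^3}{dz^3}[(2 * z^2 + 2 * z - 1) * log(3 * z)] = (4*z^2 - 2*z - 2)/z^3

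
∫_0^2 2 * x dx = 4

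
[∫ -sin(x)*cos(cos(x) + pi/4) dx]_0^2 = -sin(pi/4 + 1) + sin(cos(2) + pi/4)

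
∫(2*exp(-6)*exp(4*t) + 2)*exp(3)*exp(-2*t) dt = 2*sinh(2*t - 3) + C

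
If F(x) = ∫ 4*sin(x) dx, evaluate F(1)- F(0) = 4 - 4*cos(1)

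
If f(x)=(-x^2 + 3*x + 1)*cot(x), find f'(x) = x^2/sin(x)^2 - 2*x/tan(x) - 3*x/sin(x)^2 + 3/tan(x) - 1/sin(x)^2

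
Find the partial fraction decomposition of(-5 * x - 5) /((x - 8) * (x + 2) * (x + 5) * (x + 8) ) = -35/(288*(x + 8)) + 20/(117*(x + 5)) - 1/(36*(x + 2)) - 9/(416*(x - 8))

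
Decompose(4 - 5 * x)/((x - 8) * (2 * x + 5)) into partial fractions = -11/(7*(2*x + 5)) - 12/(7*(x - 8))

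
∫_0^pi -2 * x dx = -pi^2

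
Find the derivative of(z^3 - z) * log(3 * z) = 3*z^2*log(z) + z^2 + 3*z^2*log(3) - log(z) - log(3) - 1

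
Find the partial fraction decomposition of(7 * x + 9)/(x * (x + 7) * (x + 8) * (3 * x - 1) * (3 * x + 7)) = -99/(6664*(3*x + 7)) + 153/(2200*(3*x - 1)) - 47/(3400*(x + 8)) + 10/(539*(x + 7)) - 9/(392*x)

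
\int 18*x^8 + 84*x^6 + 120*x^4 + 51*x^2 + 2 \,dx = 2*x^9 + 12*x^7 + 24*x^5 + 17*x^3 + 2*x + C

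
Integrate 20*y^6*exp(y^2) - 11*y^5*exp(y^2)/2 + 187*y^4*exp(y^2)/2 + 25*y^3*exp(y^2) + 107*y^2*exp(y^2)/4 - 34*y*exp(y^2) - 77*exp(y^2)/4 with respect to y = (8*y^2 - 7*y + 28)*(5*y^3 + 3*y^2 - 4*y - 5)*exp(y^2)/4 + C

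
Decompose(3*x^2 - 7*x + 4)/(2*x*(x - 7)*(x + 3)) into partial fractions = 13/(15*(x + 3)) + 51/(70*(x - 7)) - 2/(21*x)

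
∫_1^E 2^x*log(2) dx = -2 + 2^E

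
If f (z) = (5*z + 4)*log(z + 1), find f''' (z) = (-5*z - 7)/(z^3 + 3*z^2 + 3*z + 1)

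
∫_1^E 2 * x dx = -1 + exp(2)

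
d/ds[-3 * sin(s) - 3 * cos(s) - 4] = 3*sin(s) - 3*cos(s)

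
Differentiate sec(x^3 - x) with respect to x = 3*x^2*tan(x^3 - x)*sec(x^3 - x) - tan(x^3 - x)*sec(x^3 - x)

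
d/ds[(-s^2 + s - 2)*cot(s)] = s^2/sin(s)^2 - 2*s/tan(s) - s/sin(s)^2 + 1/tan(s) + 2/sin(s)^2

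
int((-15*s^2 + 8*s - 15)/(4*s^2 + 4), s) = -15*s/4 + log(s^2 + 1) + C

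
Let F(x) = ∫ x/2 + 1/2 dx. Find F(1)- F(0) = 3/4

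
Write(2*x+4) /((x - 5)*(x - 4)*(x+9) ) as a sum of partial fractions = -1/(13*(x + 9)) - 12/(13*(x - 4)) + 1/(x - 5)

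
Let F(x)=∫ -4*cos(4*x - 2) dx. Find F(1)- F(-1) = -sin(2) - sin(6)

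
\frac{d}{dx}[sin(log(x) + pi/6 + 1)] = cos(log(x) + pi/6 + 1)/x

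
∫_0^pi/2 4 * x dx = pi^2/2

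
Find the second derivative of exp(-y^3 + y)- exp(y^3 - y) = 9*y^4*exp(-y^3 + y) - 9*y^4*exp(y^3 - y) - 6*y^2*exp(-y^3 + y) + 6*y^2*exp(y^3 - y) - 6*y*exp(-y^3 + y) - 6*y*exp(y^3 - y) + exp(-y^3 + y) - exp(y^3 - y)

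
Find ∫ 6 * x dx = 3*x^2 + C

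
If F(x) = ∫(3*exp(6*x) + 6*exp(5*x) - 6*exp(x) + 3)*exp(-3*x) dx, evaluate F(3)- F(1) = -(-exp(-1) + 1 + E)^3 + (-exp(-3) + 1 + exp(3))^3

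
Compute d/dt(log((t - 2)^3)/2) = 3/(2*t - 4)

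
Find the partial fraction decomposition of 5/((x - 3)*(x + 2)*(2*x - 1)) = -4/(5*(2*x - 1)) + 1/(5*(x + 2)) + 1/(5*(x - 3))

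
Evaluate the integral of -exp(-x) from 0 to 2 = -1 + exp(-2)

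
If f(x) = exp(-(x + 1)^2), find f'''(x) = (-8*x^3 - 24*x^2 - 12*x + 4)*exp(-x^2 - 2*x - 1)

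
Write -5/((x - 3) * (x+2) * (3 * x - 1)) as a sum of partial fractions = 45/(56*(3*x - 1)) - 1/(7*(x + 2)) - 1/(8*(x - 3))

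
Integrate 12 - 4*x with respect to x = -2*x^2 + 12*x + C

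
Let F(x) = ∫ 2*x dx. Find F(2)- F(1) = 3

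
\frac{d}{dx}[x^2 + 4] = 2*x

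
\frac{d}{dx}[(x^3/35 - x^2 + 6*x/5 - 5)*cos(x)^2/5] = -x^3*sin(2*x)/175 + x^2*sin(2*x)/5 + 3*x^2*cos(x)^2/175 - 6*x*sin(2*x)/25 - 2*x*cos(x)^2/5 + sin(2*x) + 6*cos(x)^2/25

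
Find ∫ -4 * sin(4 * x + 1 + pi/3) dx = cos(4*x + 1 + pi/3) + C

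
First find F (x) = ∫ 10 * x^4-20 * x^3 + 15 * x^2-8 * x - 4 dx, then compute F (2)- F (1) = 6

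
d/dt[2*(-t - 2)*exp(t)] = -2*t*exp(t) - 6*exp(t)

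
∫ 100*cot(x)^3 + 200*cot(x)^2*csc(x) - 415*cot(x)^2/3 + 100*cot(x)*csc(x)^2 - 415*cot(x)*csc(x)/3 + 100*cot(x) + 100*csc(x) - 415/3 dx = -2*(5*cot(x) + 5*csc(x) - 7)^2 - 5*cot(x)/3 - 5*csc(x)/3 + C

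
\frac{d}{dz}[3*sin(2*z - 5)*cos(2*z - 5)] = 6*cos(4*z - 10)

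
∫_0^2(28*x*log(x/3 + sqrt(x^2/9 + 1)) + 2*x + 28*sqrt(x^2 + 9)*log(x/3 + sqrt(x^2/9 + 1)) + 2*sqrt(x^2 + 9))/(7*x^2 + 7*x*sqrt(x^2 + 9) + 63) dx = 2*log(2/3 + sqrt(13)/3)/7 + 2*log(2/3 + sqrt(13)/3)^2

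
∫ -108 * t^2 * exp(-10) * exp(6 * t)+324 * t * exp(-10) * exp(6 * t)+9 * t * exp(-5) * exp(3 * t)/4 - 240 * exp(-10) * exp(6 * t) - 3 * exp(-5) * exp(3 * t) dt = -(3*t - 5)*((24*t - 40)*exp(6*t - 10) - exp(3*t - 5))/4 + C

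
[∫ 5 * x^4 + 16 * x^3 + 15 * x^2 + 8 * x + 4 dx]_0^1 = 18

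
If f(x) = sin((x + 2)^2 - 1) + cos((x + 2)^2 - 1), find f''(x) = -4*sqrt(2)*x^2*sin(x^2 + 4*x + pi/4 + 3) - 16*sqrt(2)*x*sin(x^2 + 4*x + pi/4 + 3) - 18*sin(x^2 + 4*x + 3) - 14*cos(x^2 + 4*x + 3)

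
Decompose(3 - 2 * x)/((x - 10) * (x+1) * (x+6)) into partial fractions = 3/(16*(x + 6)) - 1/(11*(x + 1)) - 17/(176*(x - 10))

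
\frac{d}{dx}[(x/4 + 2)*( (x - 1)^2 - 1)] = 3*x^2/4 + 3*x - 4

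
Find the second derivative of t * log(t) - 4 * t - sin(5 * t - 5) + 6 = (25*t*sin(5*t - 5) + 1)/t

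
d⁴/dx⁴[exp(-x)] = exp(-x)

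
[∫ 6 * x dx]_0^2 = 12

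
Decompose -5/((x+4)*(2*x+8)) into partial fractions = -5/(2*(x + 4)^2)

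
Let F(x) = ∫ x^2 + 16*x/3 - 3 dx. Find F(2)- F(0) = 22/3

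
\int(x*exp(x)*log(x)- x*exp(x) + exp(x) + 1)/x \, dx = (exp(x) + 1)*(log(x) - 1) + C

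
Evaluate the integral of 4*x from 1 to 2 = 6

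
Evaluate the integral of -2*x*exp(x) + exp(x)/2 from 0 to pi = (5 - 4*pi)*exp(pi)/2 - 5/2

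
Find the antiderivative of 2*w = w^2 + C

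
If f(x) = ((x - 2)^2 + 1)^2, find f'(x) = 4*x^3 - 24*x^2 + 52*x - 40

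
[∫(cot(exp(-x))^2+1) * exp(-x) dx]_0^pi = -cot(1) + cot(exp(-pi))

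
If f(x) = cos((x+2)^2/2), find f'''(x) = x^3*sin(x^2/2 + 2*x + 2) + 6*x^2*sin(x^2/2 + 2*x + 2) + 12*x*sin(x^2/2 + 2*x + 2) - 3*x*cos(x^2/2 + 2*x + 2) + 8*sin(x^2/2 + 2*x + 2) - 6*cos(x^2/2 + 2*x + 2)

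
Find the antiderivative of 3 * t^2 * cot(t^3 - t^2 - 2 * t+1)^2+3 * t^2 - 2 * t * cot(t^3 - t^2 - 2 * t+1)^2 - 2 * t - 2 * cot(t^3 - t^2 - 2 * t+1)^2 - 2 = -cot(t^3 - t^2 - 2*t + 1) + C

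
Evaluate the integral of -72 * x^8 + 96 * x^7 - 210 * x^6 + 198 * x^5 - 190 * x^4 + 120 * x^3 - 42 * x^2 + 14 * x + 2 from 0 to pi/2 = -(-pi^2/4 - 1 + pi + pi^3/4)^3 - (-pi^2/4 - 1 + pi + pi^3/4)^2 - pi^2/2 + 2*pi + pi^3/2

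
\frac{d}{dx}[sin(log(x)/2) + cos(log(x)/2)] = sqrt(2)*cos(log(x)/2 + pi/4)/(2*x)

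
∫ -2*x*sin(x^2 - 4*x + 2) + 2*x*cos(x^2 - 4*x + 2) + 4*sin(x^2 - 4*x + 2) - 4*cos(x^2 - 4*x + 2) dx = sin((x - 2)^2 - 2) + cos((x - 2)^2 - 2) + C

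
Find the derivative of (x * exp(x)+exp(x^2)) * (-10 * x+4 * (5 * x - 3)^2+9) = 100*x^3*exp(x) + 200*x^3*exp(x^2) + 170*x^2*exp(x) - 260*x^2*exp(x^2) - 215*x*exp(x) + 290*x*exp(x^2) + 45*exp(x) - 130*exp(x^2)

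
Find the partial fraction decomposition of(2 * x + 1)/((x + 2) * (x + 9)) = 17/(7*(x + 9)) - 3/(7*(x + 2))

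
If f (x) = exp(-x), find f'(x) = -exp(-x)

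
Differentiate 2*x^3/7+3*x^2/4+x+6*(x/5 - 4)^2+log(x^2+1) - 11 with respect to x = (300*x^4 + 693*x^3 - 2710*x^2 + 1393*x - 3010)/(350*x^2 + 350)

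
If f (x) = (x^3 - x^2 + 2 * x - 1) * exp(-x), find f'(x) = (-x^3 + 4*x^2 - 4*x + 3)*exp(-x)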